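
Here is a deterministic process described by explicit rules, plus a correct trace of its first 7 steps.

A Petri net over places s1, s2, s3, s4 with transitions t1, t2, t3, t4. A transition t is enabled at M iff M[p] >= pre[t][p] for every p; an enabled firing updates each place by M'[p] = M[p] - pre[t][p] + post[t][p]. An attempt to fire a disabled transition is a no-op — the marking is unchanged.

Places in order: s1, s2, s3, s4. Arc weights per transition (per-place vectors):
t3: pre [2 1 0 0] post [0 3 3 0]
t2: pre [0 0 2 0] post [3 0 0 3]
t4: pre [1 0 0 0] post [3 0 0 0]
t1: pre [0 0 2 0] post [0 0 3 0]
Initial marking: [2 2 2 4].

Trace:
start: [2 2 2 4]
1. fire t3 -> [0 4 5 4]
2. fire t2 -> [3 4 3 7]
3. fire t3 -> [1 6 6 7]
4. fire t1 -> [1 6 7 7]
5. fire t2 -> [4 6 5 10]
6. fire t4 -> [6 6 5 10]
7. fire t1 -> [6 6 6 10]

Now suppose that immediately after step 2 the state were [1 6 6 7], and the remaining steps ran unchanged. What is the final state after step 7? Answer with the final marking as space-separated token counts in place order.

state after step 2 := [1 6 6 7]
3. fire t3 -> [1 6 6 7]
4. fire t1 -> [1 6 7 7]
5. fire t2 -> [4 6 5 10]
6. fire t4 -> [6 6 5 10]
7. fire t1 -> [6 6 6 10]

6 6 6 10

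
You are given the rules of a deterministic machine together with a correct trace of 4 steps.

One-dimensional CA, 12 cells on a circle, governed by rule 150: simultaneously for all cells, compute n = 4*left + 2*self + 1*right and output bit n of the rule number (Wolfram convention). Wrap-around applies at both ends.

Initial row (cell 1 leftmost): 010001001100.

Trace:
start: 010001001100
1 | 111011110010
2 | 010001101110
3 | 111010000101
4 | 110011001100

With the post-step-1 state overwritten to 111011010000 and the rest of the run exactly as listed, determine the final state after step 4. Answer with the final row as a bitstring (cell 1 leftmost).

000101111010

state after step 1 := 111011010000
2 | 010000011001
3 | 011000100111
4 | 000101111010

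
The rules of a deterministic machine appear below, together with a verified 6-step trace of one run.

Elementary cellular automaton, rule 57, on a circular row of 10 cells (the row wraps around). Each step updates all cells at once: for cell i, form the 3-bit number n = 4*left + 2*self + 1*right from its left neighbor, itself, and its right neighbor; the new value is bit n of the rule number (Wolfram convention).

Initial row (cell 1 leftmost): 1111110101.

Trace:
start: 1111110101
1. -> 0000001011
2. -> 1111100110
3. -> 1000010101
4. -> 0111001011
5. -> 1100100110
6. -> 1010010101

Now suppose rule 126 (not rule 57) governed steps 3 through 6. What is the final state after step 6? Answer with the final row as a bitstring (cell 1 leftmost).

(re-executing steps 3..6 under rule 126; state before step 3: 1111100110)
3. -> 1000111111
4. -> 1101100000
5. -> 1111110001
6. -> 0000011011

0000011011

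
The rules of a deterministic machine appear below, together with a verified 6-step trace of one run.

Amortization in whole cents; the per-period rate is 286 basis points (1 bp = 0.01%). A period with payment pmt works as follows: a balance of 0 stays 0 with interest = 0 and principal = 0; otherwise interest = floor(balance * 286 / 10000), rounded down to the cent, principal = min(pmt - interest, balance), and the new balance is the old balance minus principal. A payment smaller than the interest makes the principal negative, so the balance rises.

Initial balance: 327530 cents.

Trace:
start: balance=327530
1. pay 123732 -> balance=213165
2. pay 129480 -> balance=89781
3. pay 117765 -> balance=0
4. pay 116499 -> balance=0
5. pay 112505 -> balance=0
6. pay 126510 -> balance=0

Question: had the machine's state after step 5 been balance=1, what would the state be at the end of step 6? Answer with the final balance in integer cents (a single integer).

state after step 5 := balance=1
6. pay 126510 -> balance=0

0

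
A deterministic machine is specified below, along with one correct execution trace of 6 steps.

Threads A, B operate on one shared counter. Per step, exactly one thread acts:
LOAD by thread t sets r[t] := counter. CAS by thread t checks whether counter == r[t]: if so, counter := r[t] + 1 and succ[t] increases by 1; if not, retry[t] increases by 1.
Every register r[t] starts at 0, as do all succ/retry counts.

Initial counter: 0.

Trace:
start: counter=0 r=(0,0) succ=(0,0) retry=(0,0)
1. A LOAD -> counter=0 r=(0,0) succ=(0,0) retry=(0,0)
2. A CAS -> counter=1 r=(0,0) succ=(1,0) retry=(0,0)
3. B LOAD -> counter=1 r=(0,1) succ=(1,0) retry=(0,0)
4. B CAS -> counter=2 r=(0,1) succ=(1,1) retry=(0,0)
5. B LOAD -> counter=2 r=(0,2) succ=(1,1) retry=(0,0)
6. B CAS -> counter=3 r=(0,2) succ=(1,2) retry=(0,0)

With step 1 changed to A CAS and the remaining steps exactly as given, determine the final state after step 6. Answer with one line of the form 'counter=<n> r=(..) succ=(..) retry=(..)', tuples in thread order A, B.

(re-executing from step 1 with the substitution; state before step 1: counter=0 r=(0,0) succ=(0,0) retry=(0,0))
1. A CAS -> counter=1 r=(0,0) succ=(1,0) retry=(0,0)
2. A CAS -> counter=1 r=(0,0) succ=(1,0) retry=(1,0)
3. B LOAD -> counter=1 r=(0,1) succ=(1,0) retry=(1,0)
4. B CAS -> counter=2 r=(0,1) succ=(1,1) retry=(1,0)
5. B LOAD -> counter=2 r=(0,2) succ=(1,1) retry=(1,0)
6. B CAS -> counter=3 r=(0,2) succ=(1,2) retry=(1,0)

counter=3 r=(0,2) succ=(1,2) retry=(1,0)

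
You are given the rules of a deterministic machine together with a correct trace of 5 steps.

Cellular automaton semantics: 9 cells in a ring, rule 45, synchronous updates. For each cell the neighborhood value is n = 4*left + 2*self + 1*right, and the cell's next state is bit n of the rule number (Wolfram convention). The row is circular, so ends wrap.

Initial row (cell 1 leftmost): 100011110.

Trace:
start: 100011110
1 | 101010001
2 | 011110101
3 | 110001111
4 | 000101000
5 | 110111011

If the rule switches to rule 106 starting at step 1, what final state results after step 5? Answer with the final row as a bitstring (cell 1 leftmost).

100011111

(re-executing steps 1..5 under rule 106; state before step 1: 100011110)
1 | 000110011
2 | 001110111
3 | 011011101
4 | 111110110
5 | 100011111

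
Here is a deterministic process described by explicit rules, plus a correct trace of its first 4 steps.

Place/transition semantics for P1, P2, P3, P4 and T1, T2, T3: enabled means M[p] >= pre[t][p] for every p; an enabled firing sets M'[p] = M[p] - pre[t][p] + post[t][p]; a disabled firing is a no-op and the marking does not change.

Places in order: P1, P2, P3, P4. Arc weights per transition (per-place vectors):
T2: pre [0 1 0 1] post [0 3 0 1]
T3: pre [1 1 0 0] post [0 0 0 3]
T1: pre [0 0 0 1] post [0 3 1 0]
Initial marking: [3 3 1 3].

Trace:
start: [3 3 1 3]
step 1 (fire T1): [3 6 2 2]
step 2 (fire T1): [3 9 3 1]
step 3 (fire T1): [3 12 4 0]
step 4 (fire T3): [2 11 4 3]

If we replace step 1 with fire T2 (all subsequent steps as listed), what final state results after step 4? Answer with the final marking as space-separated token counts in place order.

(re-executing from step 1 with the substitution; state before step 1: [3 3 1 3])
step 1 (fire T2): [3 5 1 3]
step 2 (fire T1): [3 8 2 2]
step 3 (fire T1): [3 11 3 1]
step 4 (fire T3): [2 10 3 4]

2 10 3 4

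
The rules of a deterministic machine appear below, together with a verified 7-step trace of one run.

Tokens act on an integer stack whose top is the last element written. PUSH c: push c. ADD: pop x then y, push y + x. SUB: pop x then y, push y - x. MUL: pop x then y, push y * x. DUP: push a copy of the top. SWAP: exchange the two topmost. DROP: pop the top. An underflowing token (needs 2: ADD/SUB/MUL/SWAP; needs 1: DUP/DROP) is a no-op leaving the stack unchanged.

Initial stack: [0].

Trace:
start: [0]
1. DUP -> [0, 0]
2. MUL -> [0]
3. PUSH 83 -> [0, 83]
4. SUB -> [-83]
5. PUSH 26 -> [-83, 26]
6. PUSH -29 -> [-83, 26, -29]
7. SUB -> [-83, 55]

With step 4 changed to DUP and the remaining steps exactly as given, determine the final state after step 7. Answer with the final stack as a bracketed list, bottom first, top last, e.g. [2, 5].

[0, 83, 83, 55]

(re-executing from step 4 with the substitution; state before step 4: [0, 83])
4. DUP -> [0, 83, 83]
5. PUSH 26 -> [0, 83, 83, 26]
6. PUSH -29 -> [0, 83, 83, 26, -29]
7. SUB -> [0, 83, 83, 55]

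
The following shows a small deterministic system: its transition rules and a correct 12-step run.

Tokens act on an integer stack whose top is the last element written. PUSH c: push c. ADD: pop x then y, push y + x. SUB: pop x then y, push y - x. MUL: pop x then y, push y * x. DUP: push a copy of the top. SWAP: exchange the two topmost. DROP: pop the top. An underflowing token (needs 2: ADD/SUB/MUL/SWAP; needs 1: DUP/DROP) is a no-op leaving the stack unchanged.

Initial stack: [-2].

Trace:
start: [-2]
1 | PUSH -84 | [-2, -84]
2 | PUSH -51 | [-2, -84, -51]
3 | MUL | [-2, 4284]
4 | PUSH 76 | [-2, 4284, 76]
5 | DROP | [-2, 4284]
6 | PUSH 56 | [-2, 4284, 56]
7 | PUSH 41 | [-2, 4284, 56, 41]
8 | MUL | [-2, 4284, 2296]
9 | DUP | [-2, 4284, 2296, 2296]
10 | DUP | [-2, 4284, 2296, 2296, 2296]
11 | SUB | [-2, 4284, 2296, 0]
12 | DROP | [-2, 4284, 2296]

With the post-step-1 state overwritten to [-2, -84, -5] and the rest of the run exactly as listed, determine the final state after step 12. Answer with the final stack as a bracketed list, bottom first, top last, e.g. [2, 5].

state after step 1 := [-2, -84, -5]
2 | PUSH -51 | [-2, -84, -5, -51]
3 | MUL | [-2, -84, 255]
4 | PUSH 76 | [-2, -84, 255, 76]
5 | DROP | [-2, -84, 255]
6 | PUSH 56 | [-2, -84, 255, 56]
7 | PUSH 41 | [-2, -84, 255, 56, 41]
8 | MUL | [-2, -84, 255, 2296]
9 | DUP | [-2, -84, 255, 2296, 2296]
10 | DUP | [-2, -84, 255, 2296, 2296, 2296]
11 | SUB | [-2, -84, 255, 2296, 0]
12 | DROP | [-2, -84, 255, 2296]

[-2, -84, 255, 2296]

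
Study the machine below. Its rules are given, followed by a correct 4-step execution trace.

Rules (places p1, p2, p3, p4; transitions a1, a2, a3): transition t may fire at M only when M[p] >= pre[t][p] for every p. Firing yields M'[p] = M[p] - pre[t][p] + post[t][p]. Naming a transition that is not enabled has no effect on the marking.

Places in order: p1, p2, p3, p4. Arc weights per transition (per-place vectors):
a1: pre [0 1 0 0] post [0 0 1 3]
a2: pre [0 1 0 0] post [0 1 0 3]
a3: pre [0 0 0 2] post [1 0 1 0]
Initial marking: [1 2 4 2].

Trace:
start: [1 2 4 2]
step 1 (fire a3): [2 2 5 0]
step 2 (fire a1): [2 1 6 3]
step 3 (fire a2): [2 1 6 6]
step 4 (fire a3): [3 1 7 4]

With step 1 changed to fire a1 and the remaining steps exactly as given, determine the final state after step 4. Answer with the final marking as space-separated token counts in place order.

(re-executing from step 1 with the substitution; state before step 1: [1 2 4 2])
step 1 (fire a1): [1 1 5 5]
step 2 (fire a1): [1 0 6 8]
step 3 (fire a2): [1 0 6 8]
step 4 (fire a3): [2 0 7 6]

2 0 7 6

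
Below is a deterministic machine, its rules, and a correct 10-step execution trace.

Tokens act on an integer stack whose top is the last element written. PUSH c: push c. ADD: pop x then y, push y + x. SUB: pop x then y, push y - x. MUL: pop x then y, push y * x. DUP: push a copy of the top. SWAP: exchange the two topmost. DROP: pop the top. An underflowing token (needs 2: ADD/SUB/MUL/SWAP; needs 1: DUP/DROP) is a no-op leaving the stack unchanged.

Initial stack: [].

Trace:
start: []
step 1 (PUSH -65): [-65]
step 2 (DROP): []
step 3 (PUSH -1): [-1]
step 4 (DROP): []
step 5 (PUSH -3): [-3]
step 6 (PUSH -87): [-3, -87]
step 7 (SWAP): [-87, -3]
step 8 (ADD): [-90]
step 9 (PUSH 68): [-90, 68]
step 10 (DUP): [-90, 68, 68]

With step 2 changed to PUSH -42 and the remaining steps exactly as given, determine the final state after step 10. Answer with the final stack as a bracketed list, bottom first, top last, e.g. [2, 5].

(re-executing from step 2 with the substitution; state before step 2: [-65])
step 2 (PUSH -42): [-65, -42]
step 3 (PUSH -1): [-65, -42, -1]
step 4 (DROP): [-65, -42]
step 5 (PUSH -3): [-65, -42, -3]
step 6 (PUSH -87): [-65, -42, -3, -87]
step 7 (SWAP): [-65, -42, -87, -3]
step 8 (ADD): [-65, -42, -90]
step 9 (PUSH 68): [-65, -42, -90, 68]
step 10 (DUP): [-65, -42, -90, 68, 68]

[-65, -42, -90, 68, 68]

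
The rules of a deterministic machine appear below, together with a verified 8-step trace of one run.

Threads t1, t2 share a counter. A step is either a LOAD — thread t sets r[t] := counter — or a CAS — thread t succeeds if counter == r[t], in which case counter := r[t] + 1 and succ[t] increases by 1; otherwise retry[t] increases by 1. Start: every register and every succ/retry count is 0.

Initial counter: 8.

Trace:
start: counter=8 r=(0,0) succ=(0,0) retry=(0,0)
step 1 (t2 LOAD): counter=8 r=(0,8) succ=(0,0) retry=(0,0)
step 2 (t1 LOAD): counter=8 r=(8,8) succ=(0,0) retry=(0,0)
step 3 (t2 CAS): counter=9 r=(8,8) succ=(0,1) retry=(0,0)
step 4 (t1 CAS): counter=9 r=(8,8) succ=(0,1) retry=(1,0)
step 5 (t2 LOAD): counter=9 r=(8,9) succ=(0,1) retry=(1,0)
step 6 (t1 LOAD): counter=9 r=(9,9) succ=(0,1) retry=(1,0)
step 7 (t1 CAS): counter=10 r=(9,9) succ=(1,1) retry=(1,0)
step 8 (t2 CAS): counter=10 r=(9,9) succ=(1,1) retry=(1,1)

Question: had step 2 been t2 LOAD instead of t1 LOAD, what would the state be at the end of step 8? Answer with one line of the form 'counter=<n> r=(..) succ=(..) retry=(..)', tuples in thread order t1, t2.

(re-executing from step 2 with the substitution; state before step 2: counter=8 r=(0,8) succ=(0,0) retry=(0,0))
step 2 (t2 LOAD): counter=8 r=(0,8) succ=(0,0) retry=(0,0)
step 3 (t2 CAS): counter=9 r=(0,8) succ=(0,1) retry=(0,0)
step 4 (t1 CAS): counter=9 r=(0,8) succ=(0,1) retry=(1,0)
step 5 (t2 LOAD): counter=9 r=(0,9) succ=(0,1) retry=(1,0)
step 6 (t1 LOAD): counter=9 r=(9,9) succ=(0,1) retry=(1,0)
step 7 (t1 CAS): counter=10 r=(9,9) succ=(1,1) retry=(1,0)
step 8 (t2 CAS): counter=10 r=(9,9) succ=(1,1) retry=(1,1)

counter=10 r=(9,9) succ=(1,1) retry=(1,1)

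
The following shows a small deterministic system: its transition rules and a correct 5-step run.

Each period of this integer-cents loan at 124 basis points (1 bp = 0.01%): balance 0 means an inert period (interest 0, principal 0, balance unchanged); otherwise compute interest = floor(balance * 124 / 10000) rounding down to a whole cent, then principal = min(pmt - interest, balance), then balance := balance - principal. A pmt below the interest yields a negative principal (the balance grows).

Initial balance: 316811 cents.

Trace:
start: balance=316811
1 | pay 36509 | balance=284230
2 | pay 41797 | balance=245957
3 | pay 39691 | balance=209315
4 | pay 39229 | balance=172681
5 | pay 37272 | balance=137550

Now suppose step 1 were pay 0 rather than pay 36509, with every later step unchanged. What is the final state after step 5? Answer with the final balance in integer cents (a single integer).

(re-executing from step 1 with the substitution; state before step 1: balance=316811)
1 | pay 0 | balance=320739
2 | pay 41797 | balance=282919
3 | pay 39691 | balance=246736
4 | pay 39229 | balance=210566
5 | pay 37272 | balance=175905

175905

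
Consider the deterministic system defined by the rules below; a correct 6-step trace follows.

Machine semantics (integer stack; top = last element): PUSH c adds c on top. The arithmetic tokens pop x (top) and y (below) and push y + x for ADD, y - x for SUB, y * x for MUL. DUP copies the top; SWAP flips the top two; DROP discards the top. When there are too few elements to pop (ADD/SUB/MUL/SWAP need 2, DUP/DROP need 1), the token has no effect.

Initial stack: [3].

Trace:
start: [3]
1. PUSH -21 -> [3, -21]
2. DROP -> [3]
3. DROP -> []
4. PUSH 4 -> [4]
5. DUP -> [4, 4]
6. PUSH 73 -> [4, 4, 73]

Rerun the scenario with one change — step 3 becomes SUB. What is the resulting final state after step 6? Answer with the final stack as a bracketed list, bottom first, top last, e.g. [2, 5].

(re-executing from step 3 with the substitution; state before step 3: [3])
3. SUB -> [3]
4. PUSH 4 -> [3, 4]
5. DUP -> [3, 4, 4]
6. PUSH 73 -> [3, 4, 4, 73]

[3, 4, 4, 73]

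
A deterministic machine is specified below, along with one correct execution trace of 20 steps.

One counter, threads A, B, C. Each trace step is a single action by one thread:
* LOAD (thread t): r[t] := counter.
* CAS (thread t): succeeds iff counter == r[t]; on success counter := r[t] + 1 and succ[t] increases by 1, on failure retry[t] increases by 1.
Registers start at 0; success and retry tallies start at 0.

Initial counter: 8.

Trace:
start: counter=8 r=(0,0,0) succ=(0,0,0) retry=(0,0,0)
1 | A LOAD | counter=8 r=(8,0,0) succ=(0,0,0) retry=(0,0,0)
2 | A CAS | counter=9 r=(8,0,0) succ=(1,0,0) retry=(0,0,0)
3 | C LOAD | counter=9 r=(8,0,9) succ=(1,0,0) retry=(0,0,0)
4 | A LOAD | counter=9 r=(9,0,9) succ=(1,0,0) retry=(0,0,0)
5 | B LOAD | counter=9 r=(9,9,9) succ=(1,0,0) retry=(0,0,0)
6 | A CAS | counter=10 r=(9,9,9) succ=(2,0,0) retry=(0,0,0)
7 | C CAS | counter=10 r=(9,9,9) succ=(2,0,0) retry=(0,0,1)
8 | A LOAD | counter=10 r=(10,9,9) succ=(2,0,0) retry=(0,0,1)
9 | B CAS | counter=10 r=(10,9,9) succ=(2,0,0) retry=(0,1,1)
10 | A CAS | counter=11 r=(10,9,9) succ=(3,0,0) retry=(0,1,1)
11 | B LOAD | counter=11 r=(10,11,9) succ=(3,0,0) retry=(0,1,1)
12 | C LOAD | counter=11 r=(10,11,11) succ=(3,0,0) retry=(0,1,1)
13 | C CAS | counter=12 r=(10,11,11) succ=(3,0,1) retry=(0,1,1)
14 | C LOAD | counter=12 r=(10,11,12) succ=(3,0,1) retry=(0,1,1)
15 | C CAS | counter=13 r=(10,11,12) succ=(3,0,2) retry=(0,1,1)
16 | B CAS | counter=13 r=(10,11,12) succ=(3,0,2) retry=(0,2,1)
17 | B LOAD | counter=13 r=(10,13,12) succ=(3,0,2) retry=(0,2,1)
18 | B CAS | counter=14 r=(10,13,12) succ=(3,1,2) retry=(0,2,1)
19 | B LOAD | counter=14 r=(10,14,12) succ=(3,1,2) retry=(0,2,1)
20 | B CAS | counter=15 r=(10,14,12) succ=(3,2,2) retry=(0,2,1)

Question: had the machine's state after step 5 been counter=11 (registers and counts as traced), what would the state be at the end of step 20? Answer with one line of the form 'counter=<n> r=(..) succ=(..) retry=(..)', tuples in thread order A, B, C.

state after step 5 := counter=11 r=(9,9,9) succ=(1,0,0) retry=(0,0,0)
6 | A CAS | counter=11 r=(9,9,9) succ=(1,0,0) retry=(1,0,0)
7 | C CAS | counter=11 r=(9,9,9) succ=(1,0,0) retry=(1,0,1)
8 | A LOAD | counter=11 r=(11,9,9) succ=(1,0,0) retry=(1,0,1)
9 | B CAS | counter=11 r=(11,9,9) succ=(1,0,0) retry=(1,1,1)
10 | A CAS | counter=12 r=(11,9,9) succ=(2,0,0) retry=(1,1,1)
11 | B LOAD | counter=12 r=(11,12,9) succ=(2,0,0) retry=(1,1,1)
12 | C LOAD | counter=12 r=(11,12,12) succ=(2,0,0) retry=(1,1,1)
13 | C CAS | counter=13 r=(11,12,12) succ=(2,0,1) retry=(1,1,1)
14 | C LOAD | counter=13 r=(11,12,13) succ=(2,0,1) retry=(1,1,1)
15 | C CAS | counter=14 r=(11,12,13) succ=(2,0,2) retry=(1,1,1)
16 | B CAS | counter=14 r=(11,12,13) succ=(2,0,2) retry=(1,2,1)
17 | B LOAD | counter=14 r=(11,14,13) succ=(2,0,2) retry=(1,2,1)
18 | B CAS | counter=15 r=(11,14,13) succ=(2,1,2) retry=(1,2,1)
19 | B LOAD | counter=15 r=(11,15,13) succ=(2,1,2) retry=(1,2,1)
20 | B CAS | counter=16 r=(11,15,13) succ=(2,2,2) retry=(1,2,1)

counter=16 r=(11,15,13) succ=(2,2,2) retry=(1,2,1)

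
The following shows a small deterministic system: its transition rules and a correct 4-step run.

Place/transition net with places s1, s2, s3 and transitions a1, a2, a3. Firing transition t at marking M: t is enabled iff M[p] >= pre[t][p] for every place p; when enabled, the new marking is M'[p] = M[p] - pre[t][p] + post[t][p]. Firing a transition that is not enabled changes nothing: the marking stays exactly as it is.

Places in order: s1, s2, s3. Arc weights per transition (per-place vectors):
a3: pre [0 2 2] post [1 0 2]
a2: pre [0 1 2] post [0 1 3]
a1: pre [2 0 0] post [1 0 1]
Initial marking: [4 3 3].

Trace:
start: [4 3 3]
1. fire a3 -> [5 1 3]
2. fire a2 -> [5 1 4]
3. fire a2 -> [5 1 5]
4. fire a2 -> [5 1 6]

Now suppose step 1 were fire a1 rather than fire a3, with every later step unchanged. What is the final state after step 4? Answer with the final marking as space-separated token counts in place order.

(re-executing from step 1 with the substitution; state before step 1: [4 3 3])
1. fire a1 -> [3 3 4]
2. fire a2 -> [3 3 5]
3. fire a2 -> [3 3 6]
4. fire a2 -> [3 3 7]

3 3 7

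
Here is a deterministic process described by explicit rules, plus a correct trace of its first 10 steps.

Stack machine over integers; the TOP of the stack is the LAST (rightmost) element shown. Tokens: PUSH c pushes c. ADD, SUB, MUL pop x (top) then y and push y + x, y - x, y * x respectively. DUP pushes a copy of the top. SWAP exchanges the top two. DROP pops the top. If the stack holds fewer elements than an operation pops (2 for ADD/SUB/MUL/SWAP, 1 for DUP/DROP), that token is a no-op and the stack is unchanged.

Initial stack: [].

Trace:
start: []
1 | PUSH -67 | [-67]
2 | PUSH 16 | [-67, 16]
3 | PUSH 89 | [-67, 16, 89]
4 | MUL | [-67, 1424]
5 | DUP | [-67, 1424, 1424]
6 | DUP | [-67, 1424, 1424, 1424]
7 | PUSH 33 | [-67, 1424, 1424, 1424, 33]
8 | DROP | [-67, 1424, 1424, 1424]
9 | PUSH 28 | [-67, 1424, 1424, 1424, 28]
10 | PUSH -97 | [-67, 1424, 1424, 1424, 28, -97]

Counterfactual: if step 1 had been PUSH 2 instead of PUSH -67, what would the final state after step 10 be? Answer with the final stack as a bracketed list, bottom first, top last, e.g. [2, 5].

(re-executing from step 1 with the substitution; state before step 1: [])
1 | PUSH 2 | [2]
2 | PUSH 16 | [2, 16]
3 | PUSH 89 | [2, 16, 89]
4 | MUL | [2, 1424]
5 | DUP | [2, 1424, 1424]
6 | DUP | [2, 1424, 1424, 1424]
7 | PUSH 33 | [2, 1424, 1424, 1424, 33]
8 | DROP | [2, 1424, 1424, 1424]
9 | PUSH 28 | [2, 1424, 1424, 1424, 28]
10 | PUSH -97 | [2, 1424, 1424, 1424, 28, -97]

[2, 1424, 1424, 1424, 28, -97]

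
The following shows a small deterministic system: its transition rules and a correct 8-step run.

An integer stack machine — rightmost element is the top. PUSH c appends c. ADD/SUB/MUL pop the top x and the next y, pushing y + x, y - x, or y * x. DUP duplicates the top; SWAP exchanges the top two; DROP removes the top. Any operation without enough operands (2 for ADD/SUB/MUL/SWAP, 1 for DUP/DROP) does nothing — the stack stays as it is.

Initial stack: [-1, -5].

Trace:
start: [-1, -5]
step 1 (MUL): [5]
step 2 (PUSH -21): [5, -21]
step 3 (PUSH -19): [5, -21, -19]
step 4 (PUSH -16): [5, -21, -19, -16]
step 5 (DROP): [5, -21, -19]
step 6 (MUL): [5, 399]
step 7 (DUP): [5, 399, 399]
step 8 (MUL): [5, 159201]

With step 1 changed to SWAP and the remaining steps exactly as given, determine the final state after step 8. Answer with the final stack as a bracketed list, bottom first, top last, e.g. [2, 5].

(re-executing from step 1 with the substitution; state before step 1: [-1, -5])
step 1 (SWAP): [-5, -1]
step 2 (PUSH -21): [-5, -1, -21]
step 3 (PUSH -19): [-5, -1, -21, -19]
step 4 (PUSH -16): [-5, -1, -21, -19, -16]
step 5 (DROP): [-5, -1, -21, -19]
step 6 (MUL): [-5, -1, 399]
step 7 (DUP): [-5, -1, 399, 399]
step 8 (MUL): [-5, -1, 159201]

[-5, -1, 159201]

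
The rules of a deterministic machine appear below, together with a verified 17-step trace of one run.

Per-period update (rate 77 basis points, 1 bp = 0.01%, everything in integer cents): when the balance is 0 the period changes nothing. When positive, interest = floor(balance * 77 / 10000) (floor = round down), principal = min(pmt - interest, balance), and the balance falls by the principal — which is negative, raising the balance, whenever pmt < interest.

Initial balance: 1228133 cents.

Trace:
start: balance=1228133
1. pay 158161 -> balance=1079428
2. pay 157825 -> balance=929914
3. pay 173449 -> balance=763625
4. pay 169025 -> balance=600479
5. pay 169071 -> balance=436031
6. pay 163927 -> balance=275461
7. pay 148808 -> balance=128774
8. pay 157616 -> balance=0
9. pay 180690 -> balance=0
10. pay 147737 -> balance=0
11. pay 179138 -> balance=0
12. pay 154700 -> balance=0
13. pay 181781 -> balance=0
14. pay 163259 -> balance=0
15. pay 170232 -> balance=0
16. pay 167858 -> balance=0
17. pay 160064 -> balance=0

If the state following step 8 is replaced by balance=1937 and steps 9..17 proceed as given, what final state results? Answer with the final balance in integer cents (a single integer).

state after step 8 := balance=1937
9. pay 180690 -> balance=0
10. pay 147737 -> balance=0
11. pay 179138 -> balance=0
12. pay 154700 -> balance=0
13. pay 181781 -> balance=0
14. pay 163259 -> balance=0
15. pay 170232 -> balance=0
16. pay 167858 -> balance=0
17. pay 160064 -> balance=0

0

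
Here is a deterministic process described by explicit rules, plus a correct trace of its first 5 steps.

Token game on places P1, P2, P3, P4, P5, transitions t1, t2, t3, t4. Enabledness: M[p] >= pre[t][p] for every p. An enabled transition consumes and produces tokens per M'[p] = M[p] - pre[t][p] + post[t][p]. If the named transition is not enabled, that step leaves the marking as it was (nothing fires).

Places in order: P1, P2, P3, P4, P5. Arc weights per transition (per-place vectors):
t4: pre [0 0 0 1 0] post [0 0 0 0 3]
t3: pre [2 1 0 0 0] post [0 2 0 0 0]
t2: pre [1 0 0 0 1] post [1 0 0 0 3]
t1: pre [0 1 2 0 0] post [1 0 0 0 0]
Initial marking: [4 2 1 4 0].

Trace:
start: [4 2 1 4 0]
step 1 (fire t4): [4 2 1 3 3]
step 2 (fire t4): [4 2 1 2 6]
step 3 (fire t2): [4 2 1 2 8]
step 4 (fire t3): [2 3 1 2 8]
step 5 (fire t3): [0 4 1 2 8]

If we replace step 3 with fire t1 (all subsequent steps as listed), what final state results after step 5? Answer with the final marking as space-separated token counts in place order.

(re-executing from step 3 with the substitution; state before step 3: [4 2 1 2 6])
step 3 (fire t1): [4 2 1 2 6]
step 4 (fire t3): [2 3 1 2 6]
step 5 (fire t3): [0 4 1 2 6]

0 4 1 2 6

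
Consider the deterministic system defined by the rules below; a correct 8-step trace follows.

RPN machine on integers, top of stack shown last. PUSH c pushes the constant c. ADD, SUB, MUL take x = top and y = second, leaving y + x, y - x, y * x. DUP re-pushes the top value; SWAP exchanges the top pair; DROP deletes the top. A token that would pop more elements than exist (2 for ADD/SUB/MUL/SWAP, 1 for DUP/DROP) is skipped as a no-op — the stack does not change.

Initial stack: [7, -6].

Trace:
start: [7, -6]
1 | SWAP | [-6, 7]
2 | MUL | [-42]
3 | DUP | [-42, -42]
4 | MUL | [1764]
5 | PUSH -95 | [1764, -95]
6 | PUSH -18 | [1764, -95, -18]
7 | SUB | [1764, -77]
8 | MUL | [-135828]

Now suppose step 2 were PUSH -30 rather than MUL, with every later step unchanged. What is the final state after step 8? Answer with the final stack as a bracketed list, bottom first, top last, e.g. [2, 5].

(re-executing from step 2 with the substitution; state before step 2: [-6, 7])
2 | PUSH -30 | [-6, 7, -30]
3 | DUP | [-6, 7, -30, -30]
4 | MUL | [-6, 7, 900]
5 | PUSH -95 | [-6, 7, 900, -95]
6 | PUSH -18 | [-6, 7, 900, -95, -18]
7 | SUB | [-6, 7, 900, -77]
8 | MUL | [-6, 7, -69300]

[-6, 7, -69300]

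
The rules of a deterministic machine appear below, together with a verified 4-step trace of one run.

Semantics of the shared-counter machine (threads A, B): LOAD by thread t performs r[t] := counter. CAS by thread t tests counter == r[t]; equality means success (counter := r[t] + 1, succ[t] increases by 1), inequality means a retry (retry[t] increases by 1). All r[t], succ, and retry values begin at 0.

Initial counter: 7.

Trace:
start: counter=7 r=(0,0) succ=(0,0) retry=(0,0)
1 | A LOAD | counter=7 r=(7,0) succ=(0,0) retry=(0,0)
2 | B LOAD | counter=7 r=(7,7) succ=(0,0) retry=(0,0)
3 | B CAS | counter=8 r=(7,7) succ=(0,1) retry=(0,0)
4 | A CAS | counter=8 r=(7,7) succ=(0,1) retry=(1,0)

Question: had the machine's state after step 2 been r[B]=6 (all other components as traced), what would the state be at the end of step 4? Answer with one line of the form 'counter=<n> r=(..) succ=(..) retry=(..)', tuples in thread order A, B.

state after step 2 := counter=7 r=(7,6) succ=(0,0) retry=(0,0)
3 | B CAS | counter=7 r=(7,6) succ=(0,0) retry=(0,1)
4 | A CAS | counter=8 r=(7,6) succ=(1,0) retry=(0,1)

counter=8 r=(7,6) succ=(1,0) retry=(0,1)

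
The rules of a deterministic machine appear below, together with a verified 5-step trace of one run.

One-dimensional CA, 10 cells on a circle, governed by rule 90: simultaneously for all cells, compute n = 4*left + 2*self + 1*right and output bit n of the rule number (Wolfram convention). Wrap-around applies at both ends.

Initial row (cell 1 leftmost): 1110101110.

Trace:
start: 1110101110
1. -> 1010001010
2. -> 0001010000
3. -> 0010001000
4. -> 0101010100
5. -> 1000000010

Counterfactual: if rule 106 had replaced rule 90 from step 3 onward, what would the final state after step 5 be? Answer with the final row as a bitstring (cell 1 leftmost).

1010000000

(re-executing steps 3..5 under rule 106; state before step 3: 0001010000)
3. -> 0010100000
4. -> 0101000000
5. -> 1010000000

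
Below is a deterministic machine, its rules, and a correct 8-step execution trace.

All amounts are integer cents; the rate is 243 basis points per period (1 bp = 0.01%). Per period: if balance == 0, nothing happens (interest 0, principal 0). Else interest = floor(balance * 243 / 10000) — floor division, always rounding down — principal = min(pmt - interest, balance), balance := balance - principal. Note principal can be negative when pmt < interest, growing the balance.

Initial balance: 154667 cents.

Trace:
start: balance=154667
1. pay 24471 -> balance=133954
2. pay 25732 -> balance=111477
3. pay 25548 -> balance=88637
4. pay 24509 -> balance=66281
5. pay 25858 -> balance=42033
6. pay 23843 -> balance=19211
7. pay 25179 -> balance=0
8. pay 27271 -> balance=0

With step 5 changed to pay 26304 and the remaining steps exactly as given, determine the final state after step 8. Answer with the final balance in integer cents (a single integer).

0

(re-executing from step 5 with the substitution; state before step 5: balance=66281)
5. pay 26304 -> balance=41587
6. pay 23843 -> balance=18754
7. pay 25179 -> balance=0
8. pay 27271 -> balance=0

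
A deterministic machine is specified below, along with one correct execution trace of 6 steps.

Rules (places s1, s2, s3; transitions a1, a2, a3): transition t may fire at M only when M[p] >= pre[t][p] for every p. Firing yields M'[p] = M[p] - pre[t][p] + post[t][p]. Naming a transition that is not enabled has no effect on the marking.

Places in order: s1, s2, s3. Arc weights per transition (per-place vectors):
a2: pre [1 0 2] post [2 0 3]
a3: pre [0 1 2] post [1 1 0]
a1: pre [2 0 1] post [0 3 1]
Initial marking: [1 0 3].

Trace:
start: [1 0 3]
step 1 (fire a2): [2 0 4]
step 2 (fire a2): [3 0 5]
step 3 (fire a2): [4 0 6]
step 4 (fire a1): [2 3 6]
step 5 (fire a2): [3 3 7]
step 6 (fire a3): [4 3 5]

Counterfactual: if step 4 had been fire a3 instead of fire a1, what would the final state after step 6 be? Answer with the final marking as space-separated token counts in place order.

(re-executing from step 4 with the substitution; state before step 4: [4 0 6])
step 4 (fire a3): [4 0 6]
step 5 (fire a2): [5 0 7]
step 6 (fire a3): [5 0 7]

5 0 7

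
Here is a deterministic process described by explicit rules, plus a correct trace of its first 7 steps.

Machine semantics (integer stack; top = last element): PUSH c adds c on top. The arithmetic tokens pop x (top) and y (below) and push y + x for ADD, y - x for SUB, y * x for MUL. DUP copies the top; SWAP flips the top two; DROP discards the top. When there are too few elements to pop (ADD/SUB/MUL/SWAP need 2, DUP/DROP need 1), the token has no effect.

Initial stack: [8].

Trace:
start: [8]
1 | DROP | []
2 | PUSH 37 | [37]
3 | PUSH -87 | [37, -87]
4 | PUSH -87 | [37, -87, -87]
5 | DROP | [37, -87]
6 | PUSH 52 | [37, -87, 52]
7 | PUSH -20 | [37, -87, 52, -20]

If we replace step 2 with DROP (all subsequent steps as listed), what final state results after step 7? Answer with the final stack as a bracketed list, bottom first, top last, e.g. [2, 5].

(re-executing from step 2 with the substitution; state before step 2: [])
2 | DROP | []
3 | PUSH -87 | [-87]
4 | PUSH -87 | [-87, -87]
5 | DROP | [-87]
6 | PUSH 52 | [-87, 52]
7 | PUSH -20 | [-87, 52, -20]

[-87, 52, -20]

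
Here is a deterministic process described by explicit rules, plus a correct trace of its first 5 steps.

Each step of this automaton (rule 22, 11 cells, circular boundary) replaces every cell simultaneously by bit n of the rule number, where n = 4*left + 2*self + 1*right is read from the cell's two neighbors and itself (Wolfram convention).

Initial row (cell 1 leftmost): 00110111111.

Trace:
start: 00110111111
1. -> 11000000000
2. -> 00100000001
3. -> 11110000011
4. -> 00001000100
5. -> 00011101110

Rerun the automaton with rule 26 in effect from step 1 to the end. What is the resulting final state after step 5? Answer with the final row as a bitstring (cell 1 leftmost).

10110001101

(re-executing steps 1..5 under rule 26; state before step 1: 00110111111)
1. -> 11100100000
2. -> 10011010001
3. -> 01110001011
4. -> 01001010010
5. -> 10110001101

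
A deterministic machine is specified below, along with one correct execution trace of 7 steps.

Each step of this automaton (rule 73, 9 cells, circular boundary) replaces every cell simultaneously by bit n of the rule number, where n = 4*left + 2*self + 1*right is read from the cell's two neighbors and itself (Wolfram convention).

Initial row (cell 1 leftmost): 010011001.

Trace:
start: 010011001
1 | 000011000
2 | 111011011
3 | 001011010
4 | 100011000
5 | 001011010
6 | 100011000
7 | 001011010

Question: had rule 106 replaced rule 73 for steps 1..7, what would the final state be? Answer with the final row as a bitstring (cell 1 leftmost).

100010111

(re-executing steps 1..7 under rule 106; state before step 1: 010011001)
1 | 100111010
2 | 001101101
3 | 011111110
4 | 110000010
5 | 110000101
6 | 010001011
7 | 100010111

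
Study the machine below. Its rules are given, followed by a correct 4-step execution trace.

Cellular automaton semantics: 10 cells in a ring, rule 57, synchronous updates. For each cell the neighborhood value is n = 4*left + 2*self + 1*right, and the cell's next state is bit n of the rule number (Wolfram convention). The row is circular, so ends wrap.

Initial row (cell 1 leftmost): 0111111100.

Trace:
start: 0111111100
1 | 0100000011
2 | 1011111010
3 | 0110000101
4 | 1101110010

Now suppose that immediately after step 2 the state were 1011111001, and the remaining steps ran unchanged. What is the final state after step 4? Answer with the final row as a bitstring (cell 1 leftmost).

state after step 2 := 1011111001
3 | 0110000101
4 | 1101110010

1101110010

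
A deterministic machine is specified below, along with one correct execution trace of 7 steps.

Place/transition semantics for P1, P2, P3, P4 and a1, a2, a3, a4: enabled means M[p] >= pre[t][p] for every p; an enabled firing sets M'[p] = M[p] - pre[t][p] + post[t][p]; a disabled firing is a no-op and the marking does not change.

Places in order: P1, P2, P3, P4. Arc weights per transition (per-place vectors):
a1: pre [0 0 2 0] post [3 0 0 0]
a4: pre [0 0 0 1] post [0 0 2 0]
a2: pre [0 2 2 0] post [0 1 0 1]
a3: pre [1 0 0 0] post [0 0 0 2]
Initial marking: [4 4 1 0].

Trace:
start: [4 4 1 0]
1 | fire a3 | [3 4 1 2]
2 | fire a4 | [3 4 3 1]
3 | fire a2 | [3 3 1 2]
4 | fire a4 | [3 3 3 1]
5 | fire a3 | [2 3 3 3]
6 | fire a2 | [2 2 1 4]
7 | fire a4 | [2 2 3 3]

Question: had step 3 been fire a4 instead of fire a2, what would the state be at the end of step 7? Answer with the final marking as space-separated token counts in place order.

2 3 5 2

(re-executing from step 3 with the substitution; state before step 3: [3 4 3 1])
3 | fire a4 | [3 4 5 0]
4 | fire a4 | [3 4 5 0]
5 | fire a3 | [2 4 5 2]
6 | fire a2 | [2 3 3 3]
7 | fire a4 | [2 3 5 2]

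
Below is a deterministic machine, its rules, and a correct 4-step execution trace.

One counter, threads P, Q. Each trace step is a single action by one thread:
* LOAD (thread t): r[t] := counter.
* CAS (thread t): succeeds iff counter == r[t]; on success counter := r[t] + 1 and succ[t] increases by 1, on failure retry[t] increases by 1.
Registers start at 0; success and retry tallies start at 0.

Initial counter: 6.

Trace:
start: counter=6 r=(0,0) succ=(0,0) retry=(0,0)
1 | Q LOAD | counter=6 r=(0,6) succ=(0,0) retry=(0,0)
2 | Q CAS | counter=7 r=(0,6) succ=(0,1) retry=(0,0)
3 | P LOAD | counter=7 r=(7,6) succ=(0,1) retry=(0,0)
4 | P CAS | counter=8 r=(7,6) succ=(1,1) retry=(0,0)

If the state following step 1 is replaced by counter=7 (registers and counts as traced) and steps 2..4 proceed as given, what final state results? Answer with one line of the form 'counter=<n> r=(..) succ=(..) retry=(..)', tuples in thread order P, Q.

counter=8 r=(7,6) succ=(1,0) retry=(0,1)

state after step 1 := counter=7 r=(0,6) succ=(0,0) retry=(0,0)
2 | Q CAS | counter=7 r=(0,6) succ=(0,0) retry=(0,1)
3 | P LOAD | counter=7 r=(7,6) succ=(0,0) retry=(0,1)
4 | P CAS | counter=8 r=(7,6) succ=(1,0) retry=(0,1)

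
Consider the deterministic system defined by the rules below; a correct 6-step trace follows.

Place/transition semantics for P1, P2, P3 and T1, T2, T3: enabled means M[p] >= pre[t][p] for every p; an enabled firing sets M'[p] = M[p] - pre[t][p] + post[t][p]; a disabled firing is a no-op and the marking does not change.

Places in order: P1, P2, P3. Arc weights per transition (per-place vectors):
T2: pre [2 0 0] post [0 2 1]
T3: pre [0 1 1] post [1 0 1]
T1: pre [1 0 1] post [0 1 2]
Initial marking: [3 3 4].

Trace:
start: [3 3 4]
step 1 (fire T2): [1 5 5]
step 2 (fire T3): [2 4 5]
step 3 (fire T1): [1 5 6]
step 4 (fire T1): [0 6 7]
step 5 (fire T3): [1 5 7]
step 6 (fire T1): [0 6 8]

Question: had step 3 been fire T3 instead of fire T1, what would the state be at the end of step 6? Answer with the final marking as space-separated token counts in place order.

2 4 7

(re-executing from step 3 with the substitution; state before step 3: [2 4 5])
step 3 (fire T3): [3 3 5]
step 4 (fire T1): [2 4 6]
step 5 (fire T3): [3 3 6]
step 6 (fire T1): [2 4 7]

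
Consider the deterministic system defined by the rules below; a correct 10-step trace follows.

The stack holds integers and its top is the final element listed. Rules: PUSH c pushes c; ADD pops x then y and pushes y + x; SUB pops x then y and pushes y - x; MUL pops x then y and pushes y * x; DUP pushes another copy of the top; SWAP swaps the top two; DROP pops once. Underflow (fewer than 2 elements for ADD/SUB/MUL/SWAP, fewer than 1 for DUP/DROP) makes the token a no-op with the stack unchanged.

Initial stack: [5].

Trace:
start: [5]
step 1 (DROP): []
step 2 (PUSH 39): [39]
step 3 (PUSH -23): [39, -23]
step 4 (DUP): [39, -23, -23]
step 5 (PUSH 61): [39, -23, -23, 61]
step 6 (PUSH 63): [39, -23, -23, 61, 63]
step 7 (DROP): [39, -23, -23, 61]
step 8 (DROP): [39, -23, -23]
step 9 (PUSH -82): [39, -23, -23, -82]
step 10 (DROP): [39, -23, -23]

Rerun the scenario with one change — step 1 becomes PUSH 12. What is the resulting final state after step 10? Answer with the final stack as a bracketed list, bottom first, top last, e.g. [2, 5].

(re-executing from step 1 with the substitution; state before step 1: [5])
step 1 (PUSH 12): [5, 12]
step 2 (PUSH 39): [5, 12, 39]
step 3 (PUSH -23): [5, 12, 39, -23]
step 4 (DUP): [5, 12, 39, -23, -23]
step 5 (PUSH 61): [5, 12, 39, -23, -23, 61]
step 6 (PUSH 63): [5, 12, 39, -23, -23, 61, 63]
step 7 (DROP): [5, 12, 39, -23, -23, 61]
step 8 (DROP): [5, 12, 39, -23, -23]
step 9 (PUSH -82): [5, 12, 39, -23, -23, -82]
step 10 (DROP): [5, 12, 39, -23, -23]

[5, 12, 39, -23, -23]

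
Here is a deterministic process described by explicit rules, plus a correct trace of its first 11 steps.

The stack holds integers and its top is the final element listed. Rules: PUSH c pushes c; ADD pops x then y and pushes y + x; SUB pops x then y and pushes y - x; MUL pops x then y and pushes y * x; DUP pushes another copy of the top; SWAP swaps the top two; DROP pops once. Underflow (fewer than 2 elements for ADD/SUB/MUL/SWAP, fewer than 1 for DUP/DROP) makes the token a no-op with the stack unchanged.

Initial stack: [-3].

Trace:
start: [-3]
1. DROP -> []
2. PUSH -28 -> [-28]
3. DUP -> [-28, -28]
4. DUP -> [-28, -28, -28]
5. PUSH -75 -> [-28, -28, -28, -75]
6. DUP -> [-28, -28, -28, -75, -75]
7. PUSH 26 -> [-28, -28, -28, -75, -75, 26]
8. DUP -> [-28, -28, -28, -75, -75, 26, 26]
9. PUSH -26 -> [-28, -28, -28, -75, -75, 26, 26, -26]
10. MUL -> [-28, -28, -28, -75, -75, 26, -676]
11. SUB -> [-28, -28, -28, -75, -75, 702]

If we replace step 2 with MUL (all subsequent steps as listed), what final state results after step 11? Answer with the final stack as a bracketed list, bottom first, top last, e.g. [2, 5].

(re-executing from step 2 with the substitution; state before step 2: [])
2. MUL -> []
3. DUP -> []
4. DUP -> []
5. PUSH -75 -> [-75]
6. DUP -> [-75, -75]
7. PUSH 26 -> [-75, -75, 26]
8. DUP -> [-75, -75, 26, 26]
9. PUSH -26 -> [-75, -75, 26, 26, -26]
10. MUL -> [-75, -75, 26, -676]
11. SUB -> [-75, -75, 702]

[-75, -75, 702]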